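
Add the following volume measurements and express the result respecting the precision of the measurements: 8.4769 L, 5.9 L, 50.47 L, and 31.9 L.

96.7 L

8.4769 L + 5.9 L + 50.47 L + 31.9 L = 96.7469 L.
Addition/subtraction keeps the fewest decimal places: 8.4769 → 4 decimal places, 5.9 → 1 decimal place, 50.47 → 2 decimal places, 31.9 → 1 decimal place; limit is 1.
Rounded to 1 decimal place: 96.7 L.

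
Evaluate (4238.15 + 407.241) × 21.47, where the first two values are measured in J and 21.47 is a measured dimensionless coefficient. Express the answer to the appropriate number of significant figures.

9.974 × 10^4 J

4238.15 J + 407.241 J = 4645.391 J; the sum is limited to 2 decimal places (6 s.f.).
Carrying full precision, 4645.391 × 21.47 = 99736.54477 J; 21.47 has 4 s.f., so the result keeps min(6, 4) = 4 s.f.
Rounded to 4 significant figures: 9.974 × 10^4 J.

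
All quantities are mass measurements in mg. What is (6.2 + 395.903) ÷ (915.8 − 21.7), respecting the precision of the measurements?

6.2 + 395.903 = 402.103, limited to 1 d.p. → 4 s.f.; 915.8 − 21.7 = 894.1, limited to 1 d.p. → 4 s.f.
Carrying full precision, 402.103 ÷ 894.1 = 0.449729336763…; keep min(4, 4) = 4 s.f.
Rounded to 4 significant figures: 4.497 × 10⁻¹.

4.497 × 10⁻¹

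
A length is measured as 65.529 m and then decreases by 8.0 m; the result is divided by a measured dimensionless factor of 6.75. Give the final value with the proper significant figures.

65.529 m − 8.0 m = 57.529 m; the difference is limited to 1 decimal place (3 s.f.).
Carrying full precision, 57.529 ÷ 6.75 = 8.52281481481… m; 6.75 has 3 s.f., so the result keeps min(3, 3) = 3 s.f.
Rounded to 3 significant figures: 8.52 m.

8.52 m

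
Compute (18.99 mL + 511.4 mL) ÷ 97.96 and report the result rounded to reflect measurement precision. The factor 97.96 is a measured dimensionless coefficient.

18.99 mL + 511.4 mL = 530.39 mL; the sum is limited to 1 decimal place (4 s.f.).
Carrying full precision, 530.39 ÷ 97.96 = 5.41435279706… mL; 97.96 has 4 s.f., so the result keeps min(4, 4) = 4 s.f.
Rounded to 4 significant figures: 5.414 mL.

5.414 mL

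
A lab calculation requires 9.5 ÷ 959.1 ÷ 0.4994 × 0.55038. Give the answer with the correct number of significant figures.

0.011

9.5 ÷ 959.1 ÷ 0.4994 × 0.55038 = 0.0109162587222…
Multiplication/division keeps the fewest significant figures: 9.5 → 2 s.f., 959.1 → 4 s.f., 0.4994 → 4 s.f., 0.55038 → 5 s.f.; limit is 2.
Rounded to 2 significant figures: 0.011.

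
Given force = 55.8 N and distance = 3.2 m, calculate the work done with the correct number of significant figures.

1.8 × 10² J

work done = 55.8 N × 3.2 m = 178.56 J.
55.8 has 3 significant figures; 3.2 has 2.
Division/multiplication keeps the fewest: 2 significant figures.
Rounded: 1.8 × 10² J.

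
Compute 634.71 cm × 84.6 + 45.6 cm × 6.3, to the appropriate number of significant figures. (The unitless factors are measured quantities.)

634.71 × 84.6 = 53696.466 → 5.37 × 10^4 cm (3 s.f., last digit at the 10^2 place).
45.6 × 6.3 = 287.28 → 2.9 × 10^2 cm (2 s.f., last digit at the 10^1 place).
Sum: 53983.746 cm; keep the coarser place, 10^2.
Result: 5.40 × 10^4 cm.

5.40 × 10^4 cm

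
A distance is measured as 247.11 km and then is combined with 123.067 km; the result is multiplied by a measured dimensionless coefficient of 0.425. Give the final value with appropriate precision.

247.11 km + 123.067 km = 370.177 km; the sum is limited to 2 decimal places (5 s.f.).
Carrying full precision, 370.177 × 0.425 = 157.325225 km; 0.425 has 3 s.f., so the result keeps min(5, 3) = 3 s.f.
Rounded to 3 significant figures: 157 km.

157 km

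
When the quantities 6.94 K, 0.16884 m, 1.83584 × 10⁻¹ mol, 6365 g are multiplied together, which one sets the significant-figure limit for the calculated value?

6.94 K → 3 s.f.; 0.16884 m → 5 s.f.; 1.83584 × 10⁻¹ mol → 6 s.f.; 6365 g → 4 s.f.
The fewest is 3 significant figures, from 6.94 K.

6.94 K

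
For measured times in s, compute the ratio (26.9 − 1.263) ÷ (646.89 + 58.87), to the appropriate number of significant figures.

26.9 − 1.263 = 25.637, limited to 1 d.p. → 3 s.f.; 646.89 + 58.87 = 705.76, limited to 2 d.p. → 5 s.f.
Carrying full precision, 25.637 ÷ 705.76 = 0.0363253797325…; keep min(3, 5) = 3 s.f.
Rounded to 3 significant figures: 0.0363.

0.0363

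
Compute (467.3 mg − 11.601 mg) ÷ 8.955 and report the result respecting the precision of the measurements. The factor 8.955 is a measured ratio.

50.89 mg

467.3 mg − 11.601 mg = 455.699 mg; the difference is limited to 1 decimal place (4 s.f.).
Carrying full precision, 455.699 ÷ 8.955 = 50.8876605248… mg; 8.955 has 4 s.f., so the result keeps min(4, 4) = 4 s.f.
Rounded to 4 significant figures: 50.89 mg.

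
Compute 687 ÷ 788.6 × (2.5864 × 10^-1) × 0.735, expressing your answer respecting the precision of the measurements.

687 ÷ 788.6 × (2.5864 × 10^-1) × 0.735 = 0.165608641643…
Multiplication/division keeps the fewest significant figures: 687 → 3 s.f., 788.6 → 4 s.f., 2.5864 × 10^-1 → 5 s.f., 0.735 → 3 s.f.; limit is 3.
Rounded to 3 significant figures: 0.166.

0.166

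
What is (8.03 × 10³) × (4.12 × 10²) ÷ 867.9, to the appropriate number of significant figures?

(8.03 × 10³) × (4.12 × 10²) ÷ 867.9 = 3811.91381496…
Multiplication/division keeps the fewest significant figures: 8.03 × 10³ → 3 s.f., 4.12 × 10² → 3 s.f., 867.9 → 4 s.f.; limit is 3.
Rounded to 3 significant figures: 3.81 × 10³.

3.81 × 10³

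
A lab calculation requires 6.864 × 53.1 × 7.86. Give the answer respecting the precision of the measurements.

6.864 × 53.1 × 7.86 = 2864.800224
Multiplication/division keeps the fewest significant figures: 6.864 → 4 s.f., 53.1 → 3 s.f., 7.86 → 3 s.f.; limit is 3.
Rounded to 3 significant figures: 2.86 × 10³.

2.86 × 10³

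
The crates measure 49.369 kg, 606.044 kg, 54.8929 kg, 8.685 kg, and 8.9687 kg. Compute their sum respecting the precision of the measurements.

727.960 kg

49.369 kg + 606.044 kg + 54.8929 kg + 8.685 kg + 8.9687 kg = 727.9596 kg.
Addition/subtraction keeps the fewest decimal places: 49.369 → 3 decimal places, 606.044 → 3 decimal places, 54.8929 → 4 decimal places, 8.685 → 3 decimal places, 8.9687 → 4 decimal places; limit is 3.
Rounded to 3 decimal places: 727.960 kg.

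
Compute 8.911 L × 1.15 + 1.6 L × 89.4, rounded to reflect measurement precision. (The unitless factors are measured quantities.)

8.911 × 1.15 = 10.24765 → 10.2 L (3 s.f., last digit at the 10^-1 place).
1.6 × 89.4 = 143.04 → 1.4 × 10^2 L (2 s.f., last digit at the 10^1 place).
Sum: 153.28765 L; keep the coarser place, 10^1.
Result: 1.5 × 10^2 L.

1.5 × 10^2 L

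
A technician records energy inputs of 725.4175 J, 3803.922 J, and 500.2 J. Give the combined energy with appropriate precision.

5029.5 J

725.4175 J + 3803.922 J + 500.2 J = 5029.5395 J.
Addition/subtraction keeps the fewest decimal places: 725.4175 → 4 decimal places, 3803.922 → 3 decimal places, 500.2 → 1 decimal place; limit is 1.
Rounded to 1 decimal place: 5029.5 J.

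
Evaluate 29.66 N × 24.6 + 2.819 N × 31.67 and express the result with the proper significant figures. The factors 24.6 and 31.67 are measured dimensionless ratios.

819 N

29.66 × 24.6 = 729.636 → 730. N (3 s.f., last digit at the 10^0 place).
2.819 × 31.67 = 89.27773 → 89.28 N (4 s.f., last digit at the 10^-2 place).
Sum: 818.91373 N; keep the coarser place, 10^0.
Result: 819 N.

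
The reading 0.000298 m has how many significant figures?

3

0.000298: leading zeros are not significant.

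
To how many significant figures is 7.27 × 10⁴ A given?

3

7.27 × 10⁴: in scientific notation every digit of the coefficient is significant.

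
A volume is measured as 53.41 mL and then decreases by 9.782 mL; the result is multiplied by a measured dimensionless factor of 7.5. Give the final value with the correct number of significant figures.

3.3 × 10² mL

53.41 mL − 9.782 mL = 43.628 mL; the difference is limited to 2 decimal places (4 s.f.).
Carrying full precision, 43.628 × 7.5 = 327.21 mL; 7.5 has 2 s.f., so the result keeps min(4, 2) = 2 s.f.
Rounded to 2 significant figures: 3.3 × 10² mL.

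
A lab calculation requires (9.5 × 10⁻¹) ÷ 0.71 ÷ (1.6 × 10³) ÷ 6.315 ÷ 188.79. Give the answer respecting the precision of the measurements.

(9.5 × 10⁻¹) ÷ 0.71 ÷ (1.6 × 10³) ÷ 6.315 ÷ 188.79 = 7.01443883455 × 10^-7…
Multiplication/division keeps the fewest significant figures: 9.5 × 10⁻¹ → 2 s.f., 0.71 → 2 s.f., 1.6 × 10³ → 2 s.f., 6.315 → 4 s.f., 188.79 → 5 s.f.; limit is 2.
Rounded to 2 significant figures: 7.0 × 10⁻⁷.

7.0 × 10⁻⁷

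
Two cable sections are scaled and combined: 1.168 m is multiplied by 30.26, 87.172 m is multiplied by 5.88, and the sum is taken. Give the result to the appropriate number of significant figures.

1.168 × 30.26 = 35.34368 → 35.34 m (4 s.f., last digit at the 10^-2 place).
87.172 × 5.88 = 512.57136 → 513 m (3 s.f., last digit at the 10^0 place).
Sum: 547.91504 m; keep the coarser place, 10^0.
Result: 548 m.

548 m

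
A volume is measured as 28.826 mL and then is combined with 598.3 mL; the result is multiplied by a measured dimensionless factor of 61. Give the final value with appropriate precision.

28.826 mL + 598.3 mL = 627.126 mL; the sum is limited to 1 decimal place (4 s.f.).
Carrying full precision, 627.126 × 61 = 38254.686 mL; 61 has 2 s.f., so the result keeps min(4, 2) = 2 s.f.
Rounded to 2 significant figures: 3.8 × 10^4 mL.

3.8 × 10^4 mL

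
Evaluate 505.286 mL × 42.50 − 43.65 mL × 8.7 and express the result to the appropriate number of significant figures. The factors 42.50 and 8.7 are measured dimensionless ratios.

2.109 × 10⁴ mL

505.286 × 42.50 = 21474.655 → 2.147 × 10⁴ mL (4 s.f., last digit at the 10^1 place).
43.65 × 8.7 = 379.755 → 3.8 × 10² mL (2 s.f., last digit at the 10^1 place).
Difference: 21094.9 mL; keep the coarser place, 10^1.
Result: 2.109 × 10⁴ mL.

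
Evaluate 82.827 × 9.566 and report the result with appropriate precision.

792.3

82.827 × 9.566 = 792.323082
Multiplication/division keeps the fewest significant figures: 82.827 → 5 s.f., 9.566 → 4 s.f.; limit is 4.
Rounded to 4 significant figures: 792.3.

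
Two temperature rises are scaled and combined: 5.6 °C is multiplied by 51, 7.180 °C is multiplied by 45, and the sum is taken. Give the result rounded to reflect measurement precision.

5.6 × 51 = 285.6 → 2.9 × 10² °C (2 s.f., last digit at the 10^1 place).
7.180 × 45 = 323.1 → 3.2 × 10² °C (2 s.f., last digit at the 10^1 place).
Sum: 608.7 °C; keep the coarser place, 10^1.
Result: 6.1 × 10² °C.

6.1 × 10² °C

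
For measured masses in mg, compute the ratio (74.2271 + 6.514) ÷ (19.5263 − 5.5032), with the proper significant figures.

74.2271 + 6.514 = 80.7411, limited to 3 d.p. → 5 s.f.; 19.5263 − 5.5032 = 14.0231, limited to 4 d.p. → 6 s.f.
Carrying full precision, 80.7411 ÷ 14.0231 = 5.75772118861…; keep min(5, 6) = 5 s.f.
Rounded to 5 significant figures: 5.7577.

5.7577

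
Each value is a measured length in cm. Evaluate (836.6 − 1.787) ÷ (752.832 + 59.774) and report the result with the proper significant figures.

1.027

836.6 − 1.787 = 834.813, limited to 1 d.p. → 4 s.f.; 752.832 + 59.774 = 812.606, limited to 3 d.p. → 6 s.f.
Carrying full precision, 834.813 ÷ 812.606 = 1.02732812704…; keep min(4, 6) = 4 s.f.
Rounded to 4 significant figures: 1.027.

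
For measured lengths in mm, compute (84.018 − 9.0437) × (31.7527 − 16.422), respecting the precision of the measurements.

1149.4 mm²

84.018 − 9.0437 = 74.9743, limited to 3 d.p. → 5 s.f.; 31.7527 − 16.422 = 15.3307, limited to 3 d.p. → 5 s.f.
Carrying full precision, 74.9743 × 15.3307 = 1149.40850101; keep min(5, 5) = 5 s.f.
Rounded to 5 significant figures: 1149.4 mm².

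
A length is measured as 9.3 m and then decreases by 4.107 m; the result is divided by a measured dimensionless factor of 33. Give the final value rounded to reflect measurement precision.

9.3 m − 4.107 m = 5.193 m; the difference is limited to 1 decimal place (2 s.f.).
Carrying full precision, 5.193 ÷ 33 = 0.157363636364… m; 33 has 2 s.f., so the result keeps min(2, 2) = 2 s.f.
Rounded to 2 significant figures: 0.16 m.

0.16 m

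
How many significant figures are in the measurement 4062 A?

4062: zeros between nonzero digits are significant.

4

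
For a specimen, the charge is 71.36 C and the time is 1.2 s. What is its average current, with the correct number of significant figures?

average current = 71.36 C ÷ 1.2 s = 59.4666666667… A.
71.36 has 4 significant figures; 1.2 has 2.
Division/multiplication keeps the fewest: 2 significant figures.
Rounded: 59 A.

59 A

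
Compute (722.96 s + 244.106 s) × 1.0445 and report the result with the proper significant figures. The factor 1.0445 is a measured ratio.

722.96 s + 244.106 s = 967.066 s; the sum is limited to 2 decimal places (5 s.f.).
Carrying full precision, 967.066 × 1.0445 = 1010.100437 s; 1.0445 has 5 s.f., so the result keeps min(5, 5) = 5 s.f.
Rounded to 5 significant figures: 1010.1 s.

1010.1 s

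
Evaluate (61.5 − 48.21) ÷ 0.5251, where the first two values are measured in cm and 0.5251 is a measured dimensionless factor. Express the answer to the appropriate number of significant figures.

25.3 cm

61.5 cm − 48.21 cm = 13.29 cm; the difference is limited to 1 decimal place (3 s.f.).
Carrying full precision, 13.29 ÷ 0.5251 = 25.3094648638… cm; 0.5251 has 4 s.f., so the result keeps min(3, 4) = 3 s.f.
Rounded to 3 significant figures: 25.3 cm.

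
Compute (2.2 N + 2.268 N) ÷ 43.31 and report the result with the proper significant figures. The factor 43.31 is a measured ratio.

0.10 N

2.2 N + 2.268 N = 4.468 N; the sum is limited to 1 decimal place (2 s.f.).
Carrying full precision, 4.468 ÷ 43.31 = 0.103163241746… N; 43.31 has 4 s.f., so the result keeps min(2, 4) = 2 s.f.
Rounded to 2 significant figures: 0.10 N.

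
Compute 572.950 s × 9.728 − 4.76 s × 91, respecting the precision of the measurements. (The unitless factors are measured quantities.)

5.14 × 10^3 s

572.950 × 9.728 = 5573.6576 → 5574 s (4 s.f., last digit at the 10^0 place).
4.76 × 91 = 433.16 → 4.3 × 10^2 s (2 s.f., last digit at the 10^1 place).
Difference: 5140.4976 s; keep the coarser place, 10^1.
Result: 5.14 × 10^3 s.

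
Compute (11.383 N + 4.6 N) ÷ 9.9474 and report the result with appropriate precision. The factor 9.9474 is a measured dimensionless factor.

1.61 N

11.383 N + 4.6 N = 15.983 N; the sum is limited to 1 decimal place (3 s.f.).
Carrying full precision, 15.983 ÷ 9.9474 = 1.60675151296… N; 9.9474 has 5 s.f., so the result keeps min(3, 5) = 3 s.f.
Rounded to 3 significant figures: 1.61 N.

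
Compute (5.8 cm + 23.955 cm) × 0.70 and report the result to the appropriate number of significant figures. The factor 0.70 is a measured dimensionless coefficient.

5.8 cm + 23.955 cm = 29.755 cm; the sum is limited to 1 decimal place (3 s.f.).
Carrying full precision, 29.755 × 0.70 = 20.8285 cm; 0.70 has 2 s.f., so the result keeps min(3, 2) = 2 s.f.
Rounded to 2 significant figures: 21 cm.

21 cm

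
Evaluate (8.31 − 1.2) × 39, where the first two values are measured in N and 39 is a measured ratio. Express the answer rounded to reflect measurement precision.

8.31 N − 1.2 N = 7.11 N; the difference is limited to 1 decimal place (2 s.f.).
Carrying full precision, 7.11 × 39 = 277.29 N; 39 has 2 s.f., so the result keeps min(2, 2) = 2 s.f.
Rounded to 2 significant figures: 2.8 × 10^2 N.

2.8 × 10^2 N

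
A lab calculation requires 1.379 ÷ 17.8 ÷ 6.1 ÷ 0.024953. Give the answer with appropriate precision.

1.379 ÷ 17.8 ÷ 6.1 ÷ 0.024953 = 0.508969387776…
Multiplication/division keeps the fewest significant figures: 1.379 → 4 s.f., 17.8 → 3 s.f., 6.1 → 2 s.f., 0.024953 → 5 s.f.; limit is 2.
Rounded to 2 significant figures: 0.51.

0.51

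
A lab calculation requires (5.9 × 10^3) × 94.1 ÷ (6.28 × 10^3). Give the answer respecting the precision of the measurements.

88

(5.9 × 10^3) × 94.1 ÷ (6.28 × 10^3) = 88.4060509554…
Multiplication/division keeps the fewest significant figures: 5.9 × 10^3 → 2 s.f., 94.1 → 3 s.f., 6.28 × 10^3 → 3 s.f.; limit is 2.
Rounded to 2 significant figures: 88.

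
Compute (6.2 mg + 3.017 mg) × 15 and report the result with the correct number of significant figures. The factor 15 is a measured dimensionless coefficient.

6.2 mg + 3.017 mg = 9.217 mg; the sum is limited to 1 decimal place (2 s.f.).
Carrying full precision, 9.217 × 15 = 138.255 mg; 15 has 2 s.f., so the result keeps min(2, 2) = 2 s.f.
Rounded to 2 significant figures: 1.4 × 10^2 mg.

1.4 × 10^2 mg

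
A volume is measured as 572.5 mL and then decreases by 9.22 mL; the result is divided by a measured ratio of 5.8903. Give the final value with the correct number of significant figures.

95.63 mL

572.5 mL − 9.22 mL = 563.28 mL; the difference is limited to 1 decimal place (4 s.f.).
Carrying full precision, 563.28 ÷ 5.8903 = 95.6284060235… mL; 5.8903 has 5 s.f., so the result keeps min(4, 5) = 4 s.f.
Rounded to 4 significant figures: 95.63 mL.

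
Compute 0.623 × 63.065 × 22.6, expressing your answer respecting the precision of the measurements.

888

0.623 × 63.065 × 22.6 = 887.942587
Multiplication/division keeps the fewest significant figures: 0.623 → 3 s.f., 63.065 → 5 s.f., 22.6 → 3 s.f.; limit is 3.
Rounded to 3 significant figures: 888.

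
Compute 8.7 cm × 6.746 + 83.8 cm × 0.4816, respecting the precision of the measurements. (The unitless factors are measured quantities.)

8.7 × 6.746 = 58.6902 → 59 cm (2 s.f., last digit at the 10^0 place).
83.8 × 0.4816 = 40.35808 → 40.4 cm (3 s.f., last digit at the 10^-1 place).
Sum: 99.04828 cm; keep the coarser place, 10^0.
Result: 99 cm.

99 cm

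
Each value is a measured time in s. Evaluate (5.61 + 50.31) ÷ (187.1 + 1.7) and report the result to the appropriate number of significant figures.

2.962 × 10⁻¹

5.61 + 50.31 = 55.92, limited to 2 d.p. → 4 s.f.; 187.1 + 1.7 = 188.8, limited to 1 d.p. → 4 s.f.
Carrying full precision, 55.92 ÷ 188.8 = 0.296186440678…; keep min(4, 4) = 4 s.f.
Rounded to 4 significant figures: 2.962 × 10⁻¹.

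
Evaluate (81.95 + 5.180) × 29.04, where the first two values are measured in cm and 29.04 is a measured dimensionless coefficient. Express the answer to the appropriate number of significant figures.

81.95 cm + 5.180 cm = 87.130 cm; the sum is limited to 2 decimal places (4 s.f.).
Carrying full precision, 87.130 × 29.04 = 2530.2552 cm; 29.04 has 4 s.f., so the result keeps min(4, 4) = 4 s.f.
Rounded to 4 significant figures: 2530. cm.

2530. cm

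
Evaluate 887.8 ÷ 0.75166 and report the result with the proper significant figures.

887.8 ÷ 0.75166 = 1181.11912301…
Multiplication/division keeps the fewest significant figures: 887.8 → 4 s.f., 0.75166 → 5 s.f.; limit is 4.
Rounded to 4 significant figures: 1181.

1181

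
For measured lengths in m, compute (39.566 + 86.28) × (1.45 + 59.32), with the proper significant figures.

7648 m²

39.566 + 86.28 = 125.846, limited to 2 d.p. → 5 s.f.; 1.45 + 59.32 = 60.77, limited to 2 d.p. → 4 s.f.
Carrying full precision, 125.846 × 60.77 = 7647.66142; keep min(5, 4) = 4 s.f.
Rounded to 4 significant figures: 7648 m².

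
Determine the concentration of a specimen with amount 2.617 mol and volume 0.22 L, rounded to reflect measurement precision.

concentration = 2.617 mol ÷ 0.22 L = 11.8954545455… mol/L.
2.617 has 4 significant figures; 0.22 has 2.
Division/multiplication keeps the fewest: 2 significant figures.
Rounded: 12 mol/L.

12 mol/L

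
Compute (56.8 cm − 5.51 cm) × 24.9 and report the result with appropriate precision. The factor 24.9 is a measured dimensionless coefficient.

1.28 × 10^3 cm

56.8 cm − 5.51 cm = 51.29 cm; the difference is limited to 1 decimal place (3 s.f.).
Carrying full precision, 51.29 × 24.9 = 1277.121 cm; 24.9 has 3 s.f., so the result keeps min(3, 3) = 3 s.f.
Rounded to 3 significant figures: 1.28 × 10^3 cm.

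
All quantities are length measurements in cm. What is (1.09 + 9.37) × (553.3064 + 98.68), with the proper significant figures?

6.820 × 10^3 cm²

1.09 + 9.37 = 10.46, limited to 2 d.p. → 4 s.f.; 553.3064 + 98.68 = 651.9864, limited to 2 d.p. → 5 s.f.
Carrying full precision, 10.46 × 651.9864 = 6819.777744; keep min(4, 5) = 4 s.f.
Rounded to 4 significant figures: 6.820 × 10^3 cm².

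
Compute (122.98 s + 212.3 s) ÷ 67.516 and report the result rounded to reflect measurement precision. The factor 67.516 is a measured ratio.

4.966 s

122.98 s + 212.3 s = 335.28 s; the sum is limited to 1 decimal place (4 s.f.).
Carrying full precision, 335.28 ÷ 67.516 = 4.96593400083… s; 67.516 has 5 s.f., so the result keeps min(4, 5) = 4 s.f.
Rounded to 4 significant figures: 4.966 s.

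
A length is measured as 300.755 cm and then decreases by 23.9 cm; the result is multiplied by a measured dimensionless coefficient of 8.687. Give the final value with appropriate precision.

300.755 cm − 23.9 cm = 276.855 cm; the difference is limited to 1 decimal place (4 s.f.).
Carrying full precision, 276.855 × 8.687 = 2405.039385 cm; 8.687 has 4 s.f., so the result keeps min(4, 4) = 4 s.f.
Rounded to 4 significant figures: 2405 cm.

2405 cm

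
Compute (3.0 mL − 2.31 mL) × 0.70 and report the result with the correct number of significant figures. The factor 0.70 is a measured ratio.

3.0 mL − 2.31 mL = 0.69 mL; the difference is limited to 1 decimal place (1 s.f.).
Carrying full precision, 0.69 × 0.70 = 0.483 mL; 0.70 has 2 s.f., so the result keeps min(1, 2) = 1 s.f.
Rounded to 1 significant figure: 0.5 mL.

0.5 mL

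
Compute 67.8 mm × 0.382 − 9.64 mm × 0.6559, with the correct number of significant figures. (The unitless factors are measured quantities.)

67.8 × 0.382 = 25.8996 → 25.9 mm (3 s.f., last digit at the 10^-1 place).
9.64 × 0.6559 = 6.322876 → 6.32 mm (3 s.f., last digit at the 10^-2 place).
Difference: 19.576724 mm; keep the coarser place, 10^-1.
Result: 19.6 mm.

19.6 mm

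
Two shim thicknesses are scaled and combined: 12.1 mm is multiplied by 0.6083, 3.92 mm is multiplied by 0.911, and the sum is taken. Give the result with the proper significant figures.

10.93 mm

12.1 × 0.6083 = 7.36043 → 7.36 mm (3 s.f., last digit at the 10^-2 place).
3.92 × 0.911 = 3.57112 → 3.57 mm (3 s.f., last digit at the 10^-2 place).
Sum: 10.93155 mm; keep the coarser place, 10^-2.
Result: 10.93 mm.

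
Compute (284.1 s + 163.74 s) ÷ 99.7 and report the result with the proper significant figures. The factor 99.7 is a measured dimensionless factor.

284.1 s + 163.74 s = 447.84 s; the sum is limited to 1 decimal place (4 s.f.).
Carrying full precision, 447.84 ÷ 99.7 = 4.49187562688… s; 99.7 has 3 s.f., so the result keeps min(4, 3) = 3 s.f.
Rounded to 3 significant figures: 4.49 s.

4.49 s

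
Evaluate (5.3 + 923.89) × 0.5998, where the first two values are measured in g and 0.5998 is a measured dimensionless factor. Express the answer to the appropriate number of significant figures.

557.3 g

5.3 g + 923.89 g = 929.19 g; the sum is limited to 1 decimal place (4 s.f.).
Carrying full precision, 929.19 × 0.5998 = 557.328162 g; 0.5998 has 4 s.f., so the result keeps min(4, 4) = 4 s.f.
Rounded to 4 significant figures: 557.3 g.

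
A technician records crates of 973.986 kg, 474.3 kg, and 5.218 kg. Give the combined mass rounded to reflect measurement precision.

973.986 kg + 474.3 kg + 5.218 kg = 1453.504 kg.
Addition/subtraction keeps the fewest decimal places: 973.986 → 3 decimal places, 474.3 → 1 decimal place, 5.218 → 3 decimal places; limit is 1.
Rounded to 1 decimal place: 1453.5 kg.

1453.5 kg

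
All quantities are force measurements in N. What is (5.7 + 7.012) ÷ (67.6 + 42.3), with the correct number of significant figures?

5.7 + 7.012 = 12.712, limited to 1 d.p. → 3 s.f.; 67.6 + 42.3 = 109.9, limited to 1 d.p. → 4 s.f.
Carrying full precision, 12.712 ÷ 109.9 = 0.115668789809…; keep min(3, 4) = 3 s.f.
Rounded to 3 significant figures: 0.116.

0.116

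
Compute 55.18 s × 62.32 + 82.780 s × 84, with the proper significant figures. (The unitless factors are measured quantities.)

1.04 × 10⁴ s

55.18 × 62.32 = 3438.8176 → 3439 s (4 s.f., last digit at the 10^0 place).
82.780 × 84 = 6953.52 → 7.0 × 10³ s (2 s.f., last digit at the 10^2 place).
Sum: 10392.3376 s; keep the coarser place, 10^2.
Result: 1.04 × 10⁴ s.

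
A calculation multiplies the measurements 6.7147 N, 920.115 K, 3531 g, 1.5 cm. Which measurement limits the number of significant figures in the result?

1.5 cm

6.7147 N → 5 s.f.; 920.115 K → 6 s.f.; 3531 g → 4 s.f.; 1.5 cm → 2 s.f.
The fewest is 2 significant figures, from 1.5 cm.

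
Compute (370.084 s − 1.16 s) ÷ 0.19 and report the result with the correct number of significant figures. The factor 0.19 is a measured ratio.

1.9 × 10^3 s

370.084 s − 1.16 s = 368.924 s; the difference is limited to 2 decimal places (5 s.f.).
Carrying full precision, 368.924 ÷ 0.19 = 1941.70526316… s; 0.19 has 2 s.f., so the result keeps min(5, 2) = 2 s.f.
Rounded to 2 significant figures: 1.9 × 10^3 s.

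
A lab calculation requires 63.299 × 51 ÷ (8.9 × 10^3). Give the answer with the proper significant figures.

0.36

63.299 × 51 ÷ (8.9 × 10^3) = 0.362724606742…
Multiplication/division keeps the fewest significant figures: 63.299 → 5 s.f., 51 → 2 s.f., 8.9 × 10^3 → 2 s.f.; limit is 2.
Rounded to 2 significant figures: 0.36.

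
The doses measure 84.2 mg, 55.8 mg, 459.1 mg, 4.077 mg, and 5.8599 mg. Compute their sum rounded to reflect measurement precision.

609.0 mg

84.2 mg + 55.8 mg + 459.1 mg + 4.077 mg + 5.8599 mg = 609.0369 mg.
Addition/subtraction keeps the fewest decimal places: 84.2 → 1 decimal place, 55.8 → 1 decimal place, 459.1 → 1 decimal place, 4.077 → 3 decimal places, 5.8599 → 4 decimal places; limit is 1.
Rounded to 1 decimal place: 609.0 mg.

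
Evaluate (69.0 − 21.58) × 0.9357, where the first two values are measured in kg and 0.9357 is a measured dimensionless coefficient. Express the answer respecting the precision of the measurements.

69.0 kg − 21.58 kg = 47.42 kg; the difference is limited to 1 decimal place (3 s.f.).
Carrying full precision, 47.42 × 0.9357 = 44.370894 kg; 0.9357 has 4 s.f., so the result keeps min(3, 4) = 3 s.f.
Rounded to 3 significant figures: 44.4 kg.

44.4 kg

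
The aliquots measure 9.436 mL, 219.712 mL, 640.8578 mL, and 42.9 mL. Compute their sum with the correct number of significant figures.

9.436 mL + 219.712 mL + 640.8578 mL + 42.9 mL = 912.9058 mL.
Addition/subtraction keeps the fewest decimal places: 9.436 → 3 decimal places, 219.712 → 3 decimal places, 640.8578 → 4 decimal places, 42.9 → 1 decimal place; limit is 1.
Rounded to 1 decimal place: 912.9 mL.

912.9 mL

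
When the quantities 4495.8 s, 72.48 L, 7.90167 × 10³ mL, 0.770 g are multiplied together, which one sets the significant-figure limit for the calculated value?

4495.8 s → 5 s.f.; 72.48 L → 4 s.f.; 7.90167 × 10³ mL → 6 s.f.; 0.770 g → 3 s.f.
The fewest is 3 significant figures, from 0.770 g.

0.770 g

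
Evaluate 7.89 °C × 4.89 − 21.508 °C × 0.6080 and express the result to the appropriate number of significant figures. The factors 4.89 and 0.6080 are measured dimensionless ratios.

25.5 °C

7.89 × 4.89 = 38.5821 → 38.6 °C (3 s.f., last digit at the 10^-1 place).
21.508 × 0.6080 = 13.076864 → 13.08 °C (4 s.f., last digit at the 10^-2 place).
Difference: 25.505236 °C; keep the coarser place, 10^-1.
Result: 25.5 °C.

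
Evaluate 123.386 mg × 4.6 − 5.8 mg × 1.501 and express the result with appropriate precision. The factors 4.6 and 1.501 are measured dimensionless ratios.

123.386 × 4.6 = 567.5756 → 5.7 × 10² mg (2 s.f., last digit at the 10^1 place).
5.8 × 1.501 = 8.7058 → 8.7 mg (2 s.f., last digit at the 10^-1 place).
Difference: 558.8698 mg; keep the coarser place, 10^1.
Result: 5.6 × 10² mg.

5.6 × 10² mg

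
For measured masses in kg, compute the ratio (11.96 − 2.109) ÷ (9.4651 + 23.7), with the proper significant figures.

0.297

11.96 − 2.109 = 9.851, limited to 2 d.p. → 3 s.f.; 9.4651 + 23.7 = 33.1651, limited to 1 d.p. → 3 s.f.
Carrying full precision, 9.851 ÷ 33.1651 = 0.297029105897…; keep min(3, 3) = 3 s.f.
Rounded to 3 significant figures: 0.297.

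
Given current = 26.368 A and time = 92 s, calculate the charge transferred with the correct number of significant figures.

charge transferred = 26.368 A × 92 s = 2425.856 C.
26.368 has 5 significant figures; 92 has 2.
Division/multiplication keeps the fewest: 2 significant figures.
Rounded: 2.4 × 10^3 C.

2.4 × 10^3 C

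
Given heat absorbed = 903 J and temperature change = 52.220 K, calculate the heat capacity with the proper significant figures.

heat capacity = 903 J ÷ 52.220 K = 17.2922252011… J/K.
903 has 3 significant figures; 52.220 has 5.
Division/multiplication keeps the fewest: 3 significant figures.
Rounded: 17.3 J/K.

17.3 J/K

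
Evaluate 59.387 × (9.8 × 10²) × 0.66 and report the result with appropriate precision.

59.387 × (9.8 × 10²) × 0.66 = 38411.5116
Multiplication/division keeps the fewest significant figures: 59.387 → 5 s.f., 9.8 × 10² → 2 s.f., 0.66 → 2 s.f.; limit is 2.
Rounded to 2 significant figures: 3.8 × 10⁴.

3.8 × 10⁴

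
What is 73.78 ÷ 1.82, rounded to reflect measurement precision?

40.5

73.78 ÷ 1.82 = 40.5384615385…
Multiplication/division keeps the fewest significant figures: 73.78 → 4 s.f., 1.82 → 3 s.f.; limit is 3.
Rounded to 3 significant figures: 40.5.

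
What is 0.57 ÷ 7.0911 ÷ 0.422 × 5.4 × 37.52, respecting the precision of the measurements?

39

0.57 ÷ 7.0911 ÷ 0.422 × 5.4 × 37.52 = 38.5927196236…
Multiplication/division keeps the fewest significant figures: 0.57 → 2 s.f., 7.0911 → 5 s.f., 0.422 → 3 s.f., 5.4 → 2 s.f., 37.52 → 4 s.f.; limit is 2.
Rounded to 2 significant figures: 39.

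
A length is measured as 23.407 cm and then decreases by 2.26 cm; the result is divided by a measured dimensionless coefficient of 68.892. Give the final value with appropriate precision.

23.407 cm − 2.26 cm = 21.147 cm; the difference is limited to 2 decimal places (4 s.f.).
Carrying full precision, 21.147 ÷ 68.892 = 0.306958717993… cm; 68.892 has 5 s.f., so the result keeps min(4, 5) = 4 s.f.
Rounded to 4 significant figures: 0.3070 cm.

0.3070 cm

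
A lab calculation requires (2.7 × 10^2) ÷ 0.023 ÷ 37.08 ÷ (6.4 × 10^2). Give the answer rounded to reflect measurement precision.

0.49

(2.7 × 10^2) ÷ 0.023 ÷ 37.08 ÷ (6.4 × 10^2) = 0.494670747151…
Multiplication/division keeps the fewest significant figures: 2.7 × 10^2 → 2 s.f., 0.023 → 2 s.f., 37.08 → 4 s.f., 6.4 × 10^2 → 2 s.f.; limit is 2.
Rounded to 2 significant figures: 0.49.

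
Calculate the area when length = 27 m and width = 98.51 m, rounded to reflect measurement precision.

2.7 × 10³ m²

area = 27 m × 98.51 m = 2659.77 m².
27 has 2 significant figures; 98.51 has 4.
Division/multiplication keeps the fewest: 2 significant figures.
Rounded: 2.7 × 10³ m².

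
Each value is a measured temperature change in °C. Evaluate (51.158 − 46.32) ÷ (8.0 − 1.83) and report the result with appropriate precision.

0.78

51.158 − 46.32 = 4.838, limited to 2 d.p. → 3 s.f.; 8.0 − 1.83 = 6.17, limited to 1 d.p. → 2 s.f.
Carrying full precision, 4.838 ÷ 6.17 = 0.784116693679…; keep min(3, 2) = 2 s.f.
Rounded to 2 significant figures: 0.78.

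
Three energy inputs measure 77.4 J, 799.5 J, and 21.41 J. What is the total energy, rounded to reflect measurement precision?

898.3 J

77.4 J + 799.5 J + 21.41 J = 898.31 J.
Addition/subtraction keeps the fewest decimal places: 77.4 → 1 decimal place, 799.5 → 1 decimal place, 21.41 → 2 decimal places; limit is 1.
Rounded to 1 decimal place: 898.3 J.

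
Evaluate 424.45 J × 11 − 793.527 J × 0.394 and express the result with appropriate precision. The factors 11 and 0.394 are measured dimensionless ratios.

4.4 × 10³ J

424.45 × 11 = 4668.95 → 4.7 × 10³ J (2 s.f., last digit at the 10^2 place).
793.527 × 0.394 = 312.649638 → 313 J (3 s.f., last digit at the 10^0 place).
Difference: 4356.300362 J; keep the coarser place, 10^2.
Result: 4.4 × 10³ J.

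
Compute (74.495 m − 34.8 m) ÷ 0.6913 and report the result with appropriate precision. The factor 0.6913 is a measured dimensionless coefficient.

57.4 m

74.495 m − 34.8 m = 39.695 m; the difference is limited to 1 decimal place (3 s.f.).
Carrying full precision, 39.695 ÷ 0.6913 = 57.4208013887… m; 0.6913 has 4 s.f., so the result keeps min(3, 4) = 3 s.f.
Rounded to 3 significant figures: 57.4 m.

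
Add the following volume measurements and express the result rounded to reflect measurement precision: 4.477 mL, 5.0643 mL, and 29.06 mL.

38.60 mL

4.477 mL + 5.0643 mL + 29.06 mL = 38.6013 mL.
Addition/subtraction keeps the fewest decimal places: 4.477 → 3 decimal places, 5.0643 → 4 decimal places, 29.06 → 2 decimal places; limit is 2.
Rounded to 2 decimal places: 38.60 mL.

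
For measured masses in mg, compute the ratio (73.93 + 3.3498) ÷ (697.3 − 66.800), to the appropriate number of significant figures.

0.1226

73.93 + 3.3498 = 77.2798, limited to 2 d.p. → 4 s.f.; 697.3 − 66.800 = 630.500, limited to 1 d.p. → 4 s.f.
Carrying full precision, 77.2798 ÷ 630.500 = 0.122569072165…; keep min(4, 4) = 4 s.f.
Rounded to 4 significant figures: 0.1226.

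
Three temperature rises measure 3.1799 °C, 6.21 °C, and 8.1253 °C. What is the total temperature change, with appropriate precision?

17.52 °C

3.1799 °C + 6.21 °C + 8.1253 °C = 17.5152 °C.
Addition/subtraction keeps the fewest decimal places: 3.1799 → 4 decimal places, 6.21 → 2 decimal places, 8.1253 → 4 decimal places; limit is 2.
Rounded to 2 decimal places: 17.52 °C.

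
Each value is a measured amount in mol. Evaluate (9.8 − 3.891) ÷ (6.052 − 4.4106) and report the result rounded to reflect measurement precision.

9.8 − 3.891 = 5.909, limited to 1 d.p. → 2 s.f.; 6.052 − 4.4106 = 1.6414, limited to 3 d.p. → 4 s.f.
Carrying full precision, 5.909 ÷ 1.6414 = 3.59997563056…; keep min(2, 4) = 2 s.f.
Rounded to 2 significant figures: 3.6.

3.6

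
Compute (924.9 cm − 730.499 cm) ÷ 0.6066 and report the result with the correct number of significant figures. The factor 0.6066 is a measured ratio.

924.9 cm − 730.499 cm = 194.401 cm; the difference is limited to 1 decimal place (4 s.f.).
Carrying full precision, 194.401 ÷ 0.6066 = 320.476425981… cm; 0.6066 has 4 s.f., so the result keeps min(4, 4) = 4 s.f.
Rounded to 4 significant figures: 320.5 cm.

320.5 cm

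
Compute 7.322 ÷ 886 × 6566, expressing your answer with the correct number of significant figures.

54.3

7.322 ÷ 886 × 6566 = 54.2621354402…
Multiplication/division keeps the fewest significant figures: 7.322 → 4 s.f., 886 → 3 s.f., 6566 → 4 s.f.; limit is 3.
Rounded to 3 significant figures: 54.3.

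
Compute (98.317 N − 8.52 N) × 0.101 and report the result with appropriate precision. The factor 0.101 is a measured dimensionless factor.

9.07 N

98.317 N − 8.52 N = 89.797 N; the difference is limited to 2 decimal places (4 s.f.).
Carrying full precision, 89.797 × 0.101 = 9.069497 N; 0.101 has 3 s.f., so the result keeps min(4, 3) = 3 s.f.
Rounded to 3 significant figures: 9.07 N.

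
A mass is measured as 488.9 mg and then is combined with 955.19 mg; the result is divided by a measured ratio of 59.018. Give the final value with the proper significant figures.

488.9 mg + 955.19 mg = 1444.09 mg; the sum is limited to 1 decimal place (5 s.f.).
Carrying full precision, 1444.09 ÷ 59.018 = 24.4686366871… mg; 59.018 has 5 s.f., so the result keeps min(5, 5) = 5 s.f.
Rounded to 5 significant figures: 24.469 mg.

24.469 mg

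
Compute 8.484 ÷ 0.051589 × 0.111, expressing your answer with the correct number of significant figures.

8.484 ÷ 0.051589 × 0.111 = 18.2543565489…
Multiplication/division keeps the fewest significant figures: 8.484 → 4 s.f., 0.051589 → 5 s.f., 0.111 → 3 s.f.; limit is 3.
Rounded to 3 significant figures: 18.3.

18.3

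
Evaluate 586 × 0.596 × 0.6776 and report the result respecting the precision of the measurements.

237

586 × 0.596 × 0.6776 = 236.6558656
Multiplication/division keeps the fewest significant figures: 586 → 3 s.f., 0.596 → 3 s.f., 0.6776 → 4 s.f.; limit is 3.
Rounded to 3 significant figures: 237.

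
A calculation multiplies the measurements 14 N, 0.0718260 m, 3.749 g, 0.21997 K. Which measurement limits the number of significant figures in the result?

14 N

14 N → 2 s.f.; 0.0718260 m → 6 s.f.; 3.749 g → 4 s.f.; 0.21997 K → 5 s.f.
The fewest is 2 significant figures, from 14 N.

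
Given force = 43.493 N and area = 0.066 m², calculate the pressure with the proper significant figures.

6.6 × 10^2 Pa

pressure = 43.493 N ÷ 0.066 m² = 658.984848485… Pa.
43.493 has 5 significant figures; 0.066 has 2.
Division/multiplication keeps the fewest: 2 significant figures.
Rounded: 6.6 × 10^2 Pa.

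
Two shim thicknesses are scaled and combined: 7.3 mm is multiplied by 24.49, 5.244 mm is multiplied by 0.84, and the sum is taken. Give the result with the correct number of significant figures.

1.8 × 10² mm

7.3 × 24.49 = 178.777 → 1.8 × 10² mm (2 s.f., last digit at the 10^1 place).
5.244 × 0.84 = 4.40496 → 4.4 mm (2 s.f., last digit at the 10^-1 place).
Sum: 183.18196 mm; keep the coarser place, 10^1.
Result: 1.8 × 10² mm.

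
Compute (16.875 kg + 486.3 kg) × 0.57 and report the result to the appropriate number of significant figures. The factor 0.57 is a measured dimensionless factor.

16.875 kg + 486.3 kg = 503.175 kg; the sum is limited to 1 decimal place (4 s.f.).
Carrying full precision, 503.175 × 0.57 = 286.80975 kg; 0.57 has 2 s.f., so the result keeps min(4, 2) = 2 s.f.
Rounded to 2 significant figures: 2.9 × 10^2 kg.

2.9 × 10^2 kg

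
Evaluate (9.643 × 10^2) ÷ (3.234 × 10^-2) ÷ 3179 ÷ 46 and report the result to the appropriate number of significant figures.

0.20

(9.643 × 10^2) ÷ (3.234 × 10^-2) ÷ 3179 ÷ 46 = 0.203903082655…
Multiplication/division keeps the fewest significant figures: 9.643 × 10^2 → 4 s.f., 3.234 × 10^-2 → 4 s.f., 3179 → 4 s.f., 46 → 2 s.f.; limit is 2.
Rounded to 2 significant figures: 0.20.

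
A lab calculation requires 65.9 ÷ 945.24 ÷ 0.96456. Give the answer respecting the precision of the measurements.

65.9 ÷ 945.24 ÷ 0.96456 = 0.0722793228434…
Multiplication/division keeps the fewest significant figures: 65.9 → 3 s.f., 945.24 → 5 s.f., 0.96456 → 5 s.f.; limit is 3.
Rounded to 3 significant figures: 0.0723.

0.0723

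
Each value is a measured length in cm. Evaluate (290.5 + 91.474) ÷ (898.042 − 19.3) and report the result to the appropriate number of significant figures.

0.4347

290.5 + 91.474 = 381.974, limited to 1 d.p. → 4 s.f.; 898.042 − 19.3 = 878.742, limited to 1 d.p. → 4 s.f.
Carrying full precision, 381.974 ÷ 878.742 = 0.434682762404…; keep min(4, 4) = 4 s.f.
Rounded to 4 significant figures: 0.4347.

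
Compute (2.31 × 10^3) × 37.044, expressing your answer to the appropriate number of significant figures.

8.56 × 10^4

(2.31 × 10^3) × 37.044 = 85571.64
Multiplication/division keeps the fewest significant figures: 2.31 × 10^3 → 3 s.f., 37.044 → 5 s.f.; limit is 3.
Rounded to 3 significant figures: 8.56 × 10^4.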